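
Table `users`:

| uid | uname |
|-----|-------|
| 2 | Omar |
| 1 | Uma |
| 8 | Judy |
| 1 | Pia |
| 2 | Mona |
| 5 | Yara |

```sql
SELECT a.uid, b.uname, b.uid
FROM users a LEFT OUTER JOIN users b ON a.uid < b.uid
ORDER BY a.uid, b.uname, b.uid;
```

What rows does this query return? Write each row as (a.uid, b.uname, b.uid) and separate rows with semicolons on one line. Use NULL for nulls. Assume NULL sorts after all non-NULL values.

LEFT JOIN keeps every row from `users a`; unmatched rows get NULL for `users b`'s columns.
Matching on a.uid < b.uid.
Matched pairs: 13; unmatched a rows kept: 1.

(1, Judy, 8); (1, Judy, 8); (1, Mona, 2); (1, Mona, 2); (1, Omar, 2); (1, Omar, 2); (1, Yara, 5); (1, Yara, 5); (2, Judy, 8); (2, Judy, 8); (2, Yara, 5); (2, Yara, 5); (5, Judy, 8); (8, NULL, NULL)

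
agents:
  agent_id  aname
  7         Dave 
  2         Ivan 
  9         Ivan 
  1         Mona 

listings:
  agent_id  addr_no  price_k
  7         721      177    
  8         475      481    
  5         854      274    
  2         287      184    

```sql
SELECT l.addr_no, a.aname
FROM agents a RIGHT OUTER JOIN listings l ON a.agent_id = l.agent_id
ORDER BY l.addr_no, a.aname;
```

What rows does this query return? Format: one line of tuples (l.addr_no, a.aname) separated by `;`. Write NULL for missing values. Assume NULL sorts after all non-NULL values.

(287, Ivan); (475, NULL); (721, Dave); (854, NULL)

RIGHT JOIN keeps every row from `listings`; unmatched rows get NULL for `agents`'s columns.
Matching on a.agent_id = l.agent_id.
Matched pairs: 2; unmatched l rows kept: 2.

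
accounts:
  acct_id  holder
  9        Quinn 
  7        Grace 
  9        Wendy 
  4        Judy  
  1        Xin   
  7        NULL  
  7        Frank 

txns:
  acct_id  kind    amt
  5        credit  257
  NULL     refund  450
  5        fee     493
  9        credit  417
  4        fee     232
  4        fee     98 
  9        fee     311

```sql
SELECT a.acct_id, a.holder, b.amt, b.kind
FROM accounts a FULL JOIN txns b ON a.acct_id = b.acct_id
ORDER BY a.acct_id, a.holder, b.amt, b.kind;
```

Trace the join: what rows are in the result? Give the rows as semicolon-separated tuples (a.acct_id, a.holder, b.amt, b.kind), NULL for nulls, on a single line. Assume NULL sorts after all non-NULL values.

FULL OUTER JOIN keeps every row from both sides; unmatched rows get NULL for the other side's columns.
Matching on a.acct_id = b.acct_id. A NULL in a compared column never satisfies the condition.
- acct_id=9: 2 matching b row(s), so 2 row(s) emitted.
- acct_id=7: no b row matches, row kept with b columns NULL.
- acct_id=9: 2 matching b row(s), so 2 row(s) emitted.
- acct_id=4: 2 matching b row(s), so 2 row(s) emitted.
- acct_id=1: no b row matches, row kept with b columns NULL.
- acct_id=7: no b row matches, row kept with b columns NULL.
- acct_id=7: no b row matches, row kept with b columns NULL.
- 3 b row(s) had no a match → kept, a columns NULL.

(1, Xin, NULL, NULL); (4, Judy, 98, fee); (4, Judy, 232, fee); (7, Frank, NULL, NULL); (7, Grace, NULL, NULL); (7, NULL, NULL, NULL); (9, Quinn, 311, fee); (9, Quinn, 417, credit); (9, Wendy, 311, fee); (9, Wendy, 417, credit); (NULL, NULL, 257, credit); (NULL, NULL, 450, refund); (NULL, NULL, 493, fee)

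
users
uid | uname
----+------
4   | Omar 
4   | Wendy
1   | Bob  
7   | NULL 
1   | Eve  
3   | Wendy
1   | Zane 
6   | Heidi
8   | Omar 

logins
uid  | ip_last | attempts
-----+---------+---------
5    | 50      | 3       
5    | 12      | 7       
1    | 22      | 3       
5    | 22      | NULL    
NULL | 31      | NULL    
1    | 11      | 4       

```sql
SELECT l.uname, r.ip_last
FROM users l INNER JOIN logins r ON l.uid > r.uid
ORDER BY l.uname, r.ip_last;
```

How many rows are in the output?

21

INNER JOIN keeps only pairs where the ON condition holds.
Matching on l.uid > r.uid. A NULL in a compared column never satisfies the condition.
Matched pairs: 21.
Total: 21 rows.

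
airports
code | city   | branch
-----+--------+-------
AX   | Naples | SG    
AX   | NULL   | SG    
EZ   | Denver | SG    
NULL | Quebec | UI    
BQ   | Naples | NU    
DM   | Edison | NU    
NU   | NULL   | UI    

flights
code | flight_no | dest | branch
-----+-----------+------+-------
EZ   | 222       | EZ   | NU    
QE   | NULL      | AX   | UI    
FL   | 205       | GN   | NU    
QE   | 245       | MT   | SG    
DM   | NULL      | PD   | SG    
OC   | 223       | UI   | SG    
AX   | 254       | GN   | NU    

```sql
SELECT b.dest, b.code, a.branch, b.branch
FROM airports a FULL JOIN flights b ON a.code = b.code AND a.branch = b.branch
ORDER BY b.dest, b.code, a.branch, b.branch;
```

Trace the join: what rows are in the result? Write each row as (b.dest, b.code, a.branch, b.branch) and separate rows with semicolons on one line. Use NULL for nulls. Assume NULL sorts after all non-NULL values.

(AX, QE, NULL, UI); (EZ, EZ, NULL, NU); (GN, AX, NULL, NU); (GN, FL, NULL, NU); (MT, QE, NULL, SG); (PD, DM, NULL, SG); (UI, OC, NULL, SG); (NULL, NULL, NU, NULL); (NULL, NULL, NU, NULL); (NULL, NULL, SG, NULL); (NULL, NULL, SG, NULL); (NULL, NULL, SG, NULL); (NULL, NULL, UI, NULL); (NULL, NULL, UI, NULL)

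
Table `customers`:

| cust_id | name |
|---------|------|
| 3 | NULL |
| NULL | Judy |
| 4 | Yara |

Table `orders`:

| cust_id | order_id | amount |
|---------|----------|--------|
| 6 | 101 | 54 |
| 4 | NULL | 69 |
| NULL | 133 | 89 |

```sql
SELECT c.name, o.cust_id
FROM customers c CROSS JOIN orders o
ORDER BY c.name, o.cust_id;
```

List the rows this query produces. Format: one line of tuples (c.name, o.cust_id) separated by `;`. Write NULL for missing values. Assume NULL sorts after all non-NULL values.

CROSS JOIN pairs every row of `customers` with every row of `orders`: 3 × 3 = 9 rows.
After projecting and ordering:
c.name | o.cust_id
Judy | 4
Judy | 6
Judy | NULL
Yara | 4
Yara | 6
Yara | NULL
NULL | 4
NULL | 6
NULL | NULL

(Judy, 4); (Judy, 6); (Judy, NULL); (Yara, 4); (Yara, 6); (Yara, NULL); (NULL, 4); (NULL, 6); (NULL, NULL)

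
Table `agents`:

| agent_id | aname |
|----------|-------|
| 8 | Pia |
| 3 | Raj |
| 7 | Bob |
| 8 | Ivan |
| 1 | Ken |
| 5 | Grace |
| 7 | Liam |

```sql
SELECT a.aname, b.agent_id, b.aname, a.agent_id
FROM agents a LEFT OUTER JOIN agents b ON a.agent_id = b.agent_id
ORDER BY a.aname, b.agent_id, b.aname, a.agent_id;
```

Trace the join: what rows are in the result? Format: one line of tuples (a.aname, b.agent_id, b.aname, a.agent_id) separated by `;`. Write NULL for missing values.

LEFT JOIN keeps every row from `agents a`; unmatched rows get NULL for `agents b`'s columns.
Matching on a.agent_id = b.agent_id.
- agent_id=8: 2 matching b row(s), so 2 row(s) emitted.
- agent_id=3: 1 matching b row(s), so 1 row(s) emitted.
- agent_id=7: 2 matching b row(s), so 2 row(s) emitted.
- agent_id=8: 2 matching b row(s), so 2 row(s) emitted.
- agent_id=1: 1 matching b row(s), so 1 row(s) emitted.
- agent_id=5: 1 matching b row(s), so 1 row(s) emitted.
- agent_id=7: 2 matching b row(s), so 2 row(s) emitted.

(Bob, 7, Bob, 7); (Bob, 7, Liam, 7); (Grace, 5, Grace, 5); (Ivan, 8, Ivan, 8); (Ivan, 8, Pia, 8); (Ken, 1, Ken, 1); (Liam, 7, Bob, 7); (Liam, 7, Liam, 7); (Pia, 8, Ivan, 8); (Pia, 8, Pia, 8); (Raj, 3, Raj, 3)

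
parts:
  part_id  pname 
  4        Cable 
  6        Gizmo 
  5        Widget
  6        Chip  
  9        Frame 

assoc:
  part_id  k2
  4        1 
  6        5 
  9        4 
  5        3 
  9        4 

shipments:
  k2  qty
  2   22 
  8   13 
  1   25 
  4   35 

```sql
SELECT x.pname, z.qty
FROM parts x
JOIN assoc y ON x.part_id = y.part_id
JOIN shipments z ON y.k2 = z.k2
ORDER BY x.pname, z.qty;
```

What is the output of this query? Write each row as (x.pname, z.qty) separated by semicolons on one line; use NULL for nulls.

(Cable, 25); (Frame, 35); (Frame, 35)

Evaluate left to right. First `parts x INNER JOIN assoc y` on part_id: 6 row(s).
Then INNER JOIN `shipments z` on k2: keep only rows whose y.k2 appears in z.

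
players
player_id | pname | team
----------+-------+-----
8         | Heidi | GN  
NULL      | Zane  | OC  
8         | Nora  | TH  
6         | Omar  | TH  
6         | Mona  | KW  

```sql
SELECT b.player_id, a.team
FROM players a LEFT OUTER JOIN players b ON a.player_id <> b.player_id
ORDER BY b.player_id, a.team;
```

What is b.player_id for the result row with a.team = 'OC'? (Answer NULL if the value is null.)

LEFT JOIN keeps every row from `players a`; unmatched rows get NULL for `players b`'s columns.
Matching on a.player_id <> b.player_id. A NULL in a compared column never satisfies the condition.
Matched pairs: 8; unmatched a rows kept: 1.

NULL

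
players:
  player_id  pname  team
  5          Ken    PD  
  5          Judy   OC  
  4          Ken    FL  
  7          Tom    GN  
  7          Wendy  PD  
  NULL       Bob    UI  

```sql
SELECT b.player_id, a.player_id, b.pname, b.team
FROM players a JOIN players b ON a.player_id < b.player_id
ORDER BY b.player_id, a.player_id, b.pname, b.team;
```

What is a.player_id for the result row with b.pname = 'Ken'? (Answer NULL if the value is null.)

4

INNER JOIN keeps only pairs where the ON condition holds.
Matching on a.player_id < b.player_id. A NULL in a compared column never satisfies the condition.
- a[0] player_id=5 → 2 match(es) in b → 2 row(s).
- a[1] player_id=5 → 2 match(es) in b → 2 row(s).
- a[2] player_id=4 → 4 match(es) in b → 4 row(s).
- a[3] player_id=7 → no match; dropped.
- a[4] player_id=7 → no match; dropped.
- a[5] player_id=NULL → no match; dropped.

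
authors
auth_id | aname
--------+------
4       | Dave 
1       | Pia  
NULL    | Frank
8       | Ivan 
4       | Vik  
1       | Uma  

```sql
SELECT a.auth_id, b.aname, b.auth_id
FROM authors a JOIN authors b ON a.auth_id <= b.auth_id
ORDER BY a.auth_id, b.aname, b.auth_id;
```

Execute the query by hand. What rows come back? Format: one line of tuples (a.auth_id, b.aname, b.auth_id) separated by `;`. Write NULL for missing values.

(1, Dave, 4); (1, Dave, 4); (1, Ivan, 8); (1, Ivan, 8); (1, Pia, 1); (1, Pia, 1); (1, Uma, 1); (1, Uma, 1); (1, Vik, 4); (1, Vik, 4); (4, Dave, 4); (4, Dave, 4); (4, Ivan, 8); (4, Ivan, 8); (4, Vik, 4); (4, Vik, 4); (8, Ivan, 8)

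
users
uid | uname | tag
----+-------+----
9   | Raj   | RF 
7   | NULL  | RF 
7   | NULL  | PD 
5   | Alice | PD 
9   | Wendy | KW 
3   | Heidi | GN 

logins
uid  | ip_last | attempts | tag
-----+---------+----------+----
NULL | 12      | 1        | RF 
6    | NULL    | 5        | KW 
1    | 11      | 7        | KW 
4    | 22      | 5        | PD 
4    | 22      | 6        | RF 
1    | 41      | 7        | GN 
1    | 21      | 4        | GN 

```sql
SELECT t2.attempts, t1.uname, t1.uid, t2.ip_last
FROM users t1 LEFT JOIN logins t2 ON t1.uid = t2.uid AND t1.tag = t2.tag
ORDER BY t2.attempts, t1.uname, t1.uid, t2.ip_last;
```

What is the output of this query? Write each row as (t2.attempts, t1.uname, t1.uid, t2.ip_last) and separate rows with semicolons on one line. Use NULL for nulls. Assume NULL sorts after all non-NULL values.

LEFT JOIN keeps every row from `users`; unmatched rows get NULL for `logins`'s columns.
Matching on t1.uid = t2.uid AND t1.tag = t2.tag. A NULL in a compared column never satisfies the condition.
Matched pairs: 0; unmatched t1 rows kept: 6.

(NULL, Alice, 5, NULL); (NULL, Heidi, 3, NULL); (NULL, Raj, 9, NULL); (NULL, Wendy, 9, NULL); (NULL, NULL, 7, NULL); (NULL, NULL, 7, NULL)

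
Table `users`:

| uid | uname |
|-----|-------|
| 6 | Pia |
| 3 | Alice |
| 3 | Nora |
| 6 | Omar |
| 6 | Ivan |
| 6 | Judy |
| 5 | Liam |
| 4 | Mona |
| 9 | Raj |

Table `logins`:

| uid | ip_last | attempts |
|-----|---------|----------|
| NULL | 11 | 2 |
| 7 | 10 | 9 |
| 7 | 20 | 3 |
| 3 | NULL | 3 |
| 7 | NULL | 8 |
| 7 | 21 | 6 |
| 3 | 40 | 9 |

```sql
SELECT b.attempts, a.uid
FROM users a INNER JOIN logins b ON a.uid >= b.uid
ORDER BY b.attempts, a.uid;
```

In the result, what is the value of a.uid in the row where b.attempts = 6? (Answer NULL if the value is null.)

9

INNER JOIN keeps only pairs where the ON condition holds.
Matching on a.uid >= b.uid. A NULL in a compared column never satisfies the condition.
Matched pairs: 22.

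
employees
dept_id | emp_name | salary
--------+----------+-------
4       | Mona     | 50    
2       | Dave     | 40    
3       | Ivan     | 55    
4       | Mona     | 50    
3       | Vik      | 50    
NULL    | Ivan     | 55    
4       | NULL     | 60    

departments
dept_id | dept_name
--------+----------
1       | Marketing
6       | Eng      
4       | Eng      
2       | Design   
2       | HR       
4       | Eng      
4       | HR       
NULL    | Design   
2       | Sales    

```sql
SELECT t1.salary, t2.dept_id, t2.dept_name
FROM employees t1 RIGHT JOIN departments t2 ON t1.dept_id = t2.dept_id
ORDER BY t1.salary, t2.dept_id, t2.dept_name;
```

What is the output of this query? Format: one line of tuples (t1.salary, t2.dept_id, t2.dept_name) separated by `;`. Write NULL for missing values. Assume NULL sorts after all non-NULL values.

(40, 2, Design); (40, 2, HR); (40, 2, Sales); (50, 4, Eng); (50, 4, Eng); (50, 4, Eng); (50, 4, Eng); (50, 4, HR); (50, 4, HR); (60, 4, Eng); (60, 4, Eng); (60, 4, HR); (NULL, 1, Marketing); (NULL, 6, Eng); (NULL, NULL, Design)

RIGHT JOIN keeps every row from `departments`; unmatched rows get NULL for `employees`'s columns.
Matching on t1.dept_id = t2.dept_id. A NULL in a compared column never satisfies the condition.
Matched pairs: 12; unmatched t2 rows kept: 3.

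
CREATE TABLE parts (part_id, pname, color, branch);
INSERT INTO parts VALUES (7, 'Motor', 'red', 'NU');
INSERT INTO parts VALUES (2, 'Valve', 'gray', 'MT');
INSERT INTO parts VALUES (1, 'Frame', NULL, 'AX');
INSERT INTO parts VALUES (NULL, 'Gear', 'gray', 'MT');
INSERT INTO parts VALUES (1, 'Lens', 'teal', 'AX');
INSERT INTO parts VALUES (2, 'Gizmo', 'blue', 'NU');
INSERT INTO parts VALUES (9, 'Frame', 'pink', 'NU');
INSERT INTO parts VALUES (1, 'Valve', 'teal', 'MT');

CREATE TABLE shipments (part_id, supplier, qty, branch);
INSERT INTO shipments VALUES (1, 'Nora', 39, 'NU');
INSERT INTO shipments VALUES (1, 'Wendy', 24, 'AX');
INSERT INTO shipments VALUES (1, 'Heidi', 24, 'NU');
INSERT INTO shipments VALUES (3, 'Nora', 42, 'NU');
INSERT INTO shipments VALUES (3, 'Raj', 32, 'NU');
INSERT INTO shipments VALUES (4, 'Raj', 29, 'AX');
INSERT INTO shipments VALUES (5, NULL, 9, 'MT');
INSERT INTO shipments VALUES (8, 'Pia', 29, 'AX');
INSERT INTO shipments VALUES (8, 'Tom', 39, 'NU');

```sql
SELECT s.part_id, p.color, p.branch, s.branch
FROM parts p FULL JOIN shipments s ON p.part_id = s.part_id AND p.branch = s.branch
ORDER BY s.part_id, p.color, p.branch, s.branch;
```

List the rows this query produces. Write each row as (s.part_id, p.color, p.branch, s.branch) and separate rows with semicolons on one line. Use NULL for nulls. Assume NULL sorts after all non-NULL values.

(1, teal, AX, AX); (1, NULL, AX, AX); (1, NULL, NULL, NU); (1, NULL, NULL, NU); (3, NULL, NULL, NU); (3, NULL, NULL, NU); (4, NULL, NULL, AX); (5, NULL, NULL, MT); (8, NULL, NULL, AX); (8, NULL, NULL, NU); (NULL, blue, NU, NULL); (NULL, gray, MT, NULL); (NULL, gray, MT, NULL); (NULL, pink, NU, NULL); (NULL, red, NU, NULL); (NULL, teal, MT, NULL)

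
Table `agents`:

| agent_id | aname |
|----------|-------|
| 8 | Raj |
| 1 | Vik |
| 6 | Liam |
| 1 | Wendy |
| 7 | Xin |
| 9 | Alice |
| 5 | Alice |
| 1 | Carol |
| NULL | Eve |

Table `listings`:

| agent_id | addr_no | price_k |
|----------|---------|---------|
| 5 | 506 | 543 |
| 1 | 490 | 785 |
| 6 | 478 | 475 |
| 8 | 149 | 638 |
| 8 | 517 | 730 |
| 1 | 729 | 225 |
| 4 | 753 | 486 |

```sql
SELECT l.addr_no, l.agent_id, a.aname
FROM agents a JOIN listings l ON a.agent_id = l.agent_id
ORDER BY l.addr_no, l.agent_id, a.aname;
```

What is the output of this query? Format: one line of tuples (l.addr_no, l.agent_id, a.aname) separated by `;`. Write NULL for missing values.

(149, 8, Raj); (478, 6, Liam); (490, 1, Carol); (490, 1, Vik); (490, 1, Wendy); (506, 5, Alice); (517, 8, Raj); (729, 1, Carol); (729, 1, Vik); (729, 1, Wendy)

INNER JOIN keeps only pairs where the ON condition holds.
Matching on a.agent_id = l.agent_id. A NULL in a compared column never satisfies the condition.
Matched pairs: 10.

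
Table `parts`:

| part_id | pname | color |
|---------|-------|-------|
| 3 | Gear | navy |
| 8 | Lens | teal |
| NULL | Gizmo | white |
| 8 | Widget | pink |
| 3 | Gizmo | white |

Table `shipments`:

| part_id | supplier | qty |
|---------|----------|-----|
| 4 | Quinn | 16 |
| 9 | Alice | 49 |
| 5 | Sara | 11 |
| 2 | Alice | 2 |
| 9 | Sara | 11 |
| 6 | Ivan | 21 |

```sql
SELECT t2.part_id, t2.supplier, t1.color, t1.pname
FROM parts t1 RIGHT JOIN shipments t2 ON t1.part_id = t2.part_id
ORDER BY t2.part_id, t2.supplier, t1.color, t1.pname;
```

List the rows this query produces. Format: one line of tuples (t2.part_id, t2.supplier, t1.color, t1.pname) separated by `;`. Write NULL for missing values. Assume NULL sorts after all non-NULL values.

(2, Alice, NULL, NULL); (4, Quinn, NULL, NULL); (5, Sara, NULL, NULL); (6, Ivan, NULL, NULL); (9, Alice, NULL, NULL); (9, Sara, NULL, NULL)

RIGHT JOIN keeps every row from `shipments`; unmatched rows get NULL for `parts`'s columns.
Matching on t1.part_id = t2.part_id. A NULL in a compared column never satisfies the condition.
- part_id=3: no matching t2 row.
- part_id=8: no matching t2 row.
- part_id=NULL: no matching t2 row.
- part_id=8: no matching t2 row.
- part_id=3: no matching t2 row.
- plus 6 unmatched t2 row(s), each kept with NULL t1 columns.
After projecting and ordering:
t2.part_id | t2.supplier | t1.color | t1.pname
2 | Alice | NULL | NULL
4 | Quinn | NULL | NULL
5 | Sara | NULL | NULL
6 | Ivan | NULL | NULL
9 | Alice | NULL | NULL
9 | Sara | NULL | NULL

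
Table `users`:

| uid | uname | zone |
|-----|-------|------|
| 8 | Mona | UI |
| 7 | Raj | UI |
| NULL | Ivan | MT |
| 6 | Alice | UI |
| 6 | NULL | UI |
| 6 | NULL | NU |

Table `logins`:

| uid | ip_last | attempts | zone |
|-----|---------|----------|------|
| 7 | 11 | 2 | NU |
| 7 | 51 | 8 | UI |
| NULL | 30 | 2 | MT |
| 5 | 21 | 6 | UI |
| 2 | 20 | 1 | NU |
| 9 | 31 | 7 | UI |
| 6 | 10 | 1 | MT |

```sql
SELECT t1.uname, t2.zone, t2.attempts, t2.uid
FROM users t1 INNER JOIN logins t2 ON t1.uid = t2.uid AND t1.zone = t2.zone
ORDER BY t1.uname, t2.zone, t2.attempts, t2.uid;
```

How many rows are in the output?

1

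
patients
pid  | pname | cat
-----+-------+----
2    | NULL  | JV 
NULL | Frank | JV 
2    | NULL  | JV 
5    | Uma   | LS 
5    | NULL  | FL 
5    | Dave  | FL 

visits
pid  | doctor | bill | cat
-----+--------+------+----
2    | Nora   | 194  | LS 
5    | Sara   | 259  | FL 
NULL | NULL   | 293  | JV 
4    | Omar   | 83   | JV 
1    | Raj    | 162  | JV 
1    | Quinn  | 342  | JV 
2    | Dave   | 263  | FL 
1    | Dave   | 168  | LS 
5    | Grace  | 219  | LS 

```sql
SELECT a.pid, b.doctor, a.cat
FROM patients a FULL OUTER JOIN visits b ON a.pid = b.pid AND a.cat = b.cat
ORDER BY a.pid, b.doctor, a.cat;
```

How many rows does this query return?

13

FULL OUTER JOIN keeps every row from both sides; unmatched rows get NULL for the other side's columns.
Matching on a.pid = b.pid AND a.cat = b.cat. A NULL in a compared column never satisfies the condition.
- a row (pid=2, cat=JV): no match → kept, b columns NULL.
- a row (pid=NULL, cat=JV): no match → kept, b columns NULL.
- a row (pid=2, cat=JV): no match → kept, b columns NULL.
- a row (pid=5, cat=LS): matches 1 b row(s) → 1 output row(s).
- a row (pid=5, cat=FL): matches 1 b row(s) → 1 output row(s).
- a row (pid=5, cat=FL): matches 1 b row(s) → 1 output row(s).
- 7 row(s) from b found no a partner → padded with NULL.
Total: 3 matched + 10 padded = 13 rows.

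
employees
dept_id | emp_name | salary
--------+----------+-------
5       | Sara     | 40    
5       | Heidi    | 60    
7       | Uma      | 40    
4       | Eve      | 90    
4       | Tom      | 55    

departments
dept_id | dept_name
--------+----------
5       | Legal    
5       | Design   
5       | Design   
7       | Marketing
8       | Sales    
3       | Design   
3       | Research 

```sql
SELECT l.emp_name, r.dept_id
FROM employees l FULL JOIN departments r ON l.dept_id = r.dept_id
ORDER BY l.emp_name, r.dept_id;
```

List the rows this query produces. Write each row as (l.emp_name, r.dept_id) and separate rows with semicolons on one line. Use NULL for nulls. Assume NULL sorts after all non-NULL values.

(Eve, NULL); (Heidi, 5); (Heidi, 5); (Heidi, 5); (Sara, 5); (Sara, 5); (Sara, 5); (Tom, NULL); (Uma, 7); (NULL, 3); (NULL, 3); (NULL, 8)

FULL OUTER JOIN keeps every row from both sides; unmatched rows get NULL for the other side's columns.
Matching on l.dept_id = r.dept_id.
- l (dept_id=5) pairs with 3 row(s) of r.
- l (dept_id=5) pairs with 3 row(s) of r.
- l (dept_id=7) pairs with 1 row(s) of r.
- l (dept_id=4) has no partner → padded with NULL.
- l (dept_id=4) has no partner → padded with NULL.
- 3 row(s) from r found no l partner → padded with NULL.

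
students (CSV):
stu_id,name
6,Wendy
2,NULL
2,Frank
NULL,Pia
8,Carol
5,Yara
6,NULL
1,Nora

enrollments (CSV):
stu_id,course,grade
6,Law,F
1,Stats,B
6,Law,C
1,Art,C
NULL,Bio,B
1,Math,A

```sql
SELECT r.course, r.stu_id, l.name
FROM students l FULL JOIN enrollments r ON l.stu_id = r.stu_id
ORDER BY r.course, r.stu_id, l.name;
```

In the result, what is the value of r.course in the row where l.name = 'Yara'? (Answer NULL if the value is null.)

NULL

FULL OUTER JOIN keeps every row from both sides; unmatched rows get NULL for the other side's columns.
Matching on l.stu_id = r.stu_id. A NULL in a compared column never satisfies the condition.
Matched pairs: 7; unmatched l rows kept: 5; unmatched r rows kept: 1.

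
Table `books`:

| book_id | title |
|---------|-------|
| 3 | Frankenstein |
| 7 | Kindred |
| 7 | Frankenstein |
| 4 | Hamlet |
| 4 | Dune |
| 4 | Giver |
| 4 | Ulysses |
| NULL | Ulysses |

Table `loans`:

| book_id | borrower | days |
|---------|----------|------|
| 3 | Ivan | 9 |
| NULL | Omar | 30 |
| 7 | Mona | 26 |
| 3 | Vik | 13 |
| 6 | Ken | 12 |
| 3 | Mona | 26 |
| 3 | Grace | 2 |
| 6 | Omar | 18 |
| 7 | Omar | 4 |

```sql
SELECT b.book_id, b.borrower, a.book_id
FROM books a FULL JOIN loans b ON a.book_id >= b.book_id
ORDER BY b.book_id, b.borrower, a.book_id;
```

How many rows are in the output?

FULL OUTER JOIN keeps every row from both sides; unmatched rows get NULL for the other side's columns.
Matching on a.book_id >= b.book_id. A NULL in a compared column never satisfies the condition.
Matched pairs: 36; unmatched a rows kept: 1; unmatched b rows kept: 1.
Total: 36 matched + 2 padded = 38 rows.

38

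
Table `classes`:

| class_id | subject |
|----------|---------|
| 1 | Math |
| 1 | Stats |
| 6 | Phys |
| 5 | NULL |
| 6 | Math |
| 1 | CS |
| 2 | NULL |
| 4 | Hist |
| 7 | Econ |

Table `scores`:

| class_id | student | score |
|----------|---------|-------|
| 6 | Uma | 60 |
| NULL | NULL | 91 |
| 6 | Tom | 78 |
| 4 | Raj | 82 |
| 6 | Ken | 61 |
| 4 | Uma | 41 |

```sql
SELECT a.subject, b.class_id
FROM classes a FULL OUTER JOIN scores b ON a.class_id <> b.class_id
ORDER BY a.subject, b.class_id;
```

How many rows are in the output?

38

FULL OUTER JOIN keeps every row from both sides; unmatched rows get NULL for the other side's columns.
Matching on a.class_id <> b.class_id. A NULL in a compared column never satisfies the condition.
Matched pairs: 37; unmatched a rows kept: 0; unmatched b rows kept: 1.
Total: 37 matched + 1 padded = 38 rows.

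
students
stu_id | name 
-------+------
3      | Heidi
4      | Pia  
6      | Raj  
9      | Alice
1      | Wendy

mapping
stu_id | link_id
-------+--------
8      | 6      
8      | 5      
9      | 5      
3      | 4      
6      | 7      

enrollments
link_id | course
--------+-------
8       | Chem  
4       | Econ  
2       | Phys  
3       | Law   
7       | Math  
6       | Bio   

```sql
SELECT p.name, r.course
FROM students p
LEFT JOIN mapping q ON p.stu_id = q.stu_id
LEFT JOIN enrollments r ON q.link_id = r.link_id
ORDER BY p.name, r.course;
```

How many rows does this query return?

Evaluate left to right. First `students p LEFT JOIN mapping q` on stu_id: 5 row(s).
Then LEFT JOIN `enrollments r` on link_id: each of those 5 rows is kept; rows whose q.link_id has no match in r get NULL for r's columns.
Result: 5 row(s).

5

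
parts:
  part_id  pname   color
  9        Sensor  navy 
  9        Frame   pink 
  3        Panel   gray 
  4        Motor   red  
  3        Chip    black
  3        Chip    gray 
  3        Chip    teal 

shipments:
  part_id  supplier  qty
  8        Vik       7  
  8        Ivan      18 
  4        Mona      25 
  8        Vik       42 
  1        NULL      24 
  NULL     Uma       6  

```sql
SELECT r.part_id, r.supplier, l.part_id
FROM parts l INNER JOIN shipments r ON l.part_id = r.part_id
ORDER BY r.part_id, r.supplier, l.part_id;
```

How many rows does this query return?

INNER JOIN keeps only pairs where the ON condition holds.
Matching on l.part_id = r.part_id. A NULL in a compared column never satisfies the condition.
- l row (part_id=9): no match → dropped.
- l row (part_id=9): no match → dropped.
- l row (part_id=3): no match → dropped.
- l row (part_id=4): matches 1 r row(s) → 1 output row(s).
- l row (part_id=3): no match → dropped.
- l row (part_id=3): no match → dropped.
- l row (part_id=3): no match → dropped.
Total: 1 rows.

1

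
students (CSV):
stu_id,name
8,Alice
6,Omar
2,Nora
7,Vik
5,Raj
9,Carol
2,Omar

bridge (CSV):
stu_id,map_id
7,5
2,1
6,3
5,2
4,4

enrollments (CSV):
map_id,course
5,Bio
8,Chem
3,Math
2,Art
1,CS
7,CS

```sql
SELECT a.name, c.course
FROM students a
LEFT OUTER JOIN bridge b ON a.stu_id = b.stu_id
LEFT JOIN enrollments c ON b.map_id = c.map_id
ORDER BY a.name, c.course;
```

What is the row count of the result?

Joins associate left-to-right: students LEFT JOIN bridge on stu_id gives 7 intermediate row(s).
Then LEFT JOIN `enrollments c` on map_id: each of those 7 rows is kept; rows whose b.map_id has no match in c get NULL for c's columns.
Result: 7 row(s).

7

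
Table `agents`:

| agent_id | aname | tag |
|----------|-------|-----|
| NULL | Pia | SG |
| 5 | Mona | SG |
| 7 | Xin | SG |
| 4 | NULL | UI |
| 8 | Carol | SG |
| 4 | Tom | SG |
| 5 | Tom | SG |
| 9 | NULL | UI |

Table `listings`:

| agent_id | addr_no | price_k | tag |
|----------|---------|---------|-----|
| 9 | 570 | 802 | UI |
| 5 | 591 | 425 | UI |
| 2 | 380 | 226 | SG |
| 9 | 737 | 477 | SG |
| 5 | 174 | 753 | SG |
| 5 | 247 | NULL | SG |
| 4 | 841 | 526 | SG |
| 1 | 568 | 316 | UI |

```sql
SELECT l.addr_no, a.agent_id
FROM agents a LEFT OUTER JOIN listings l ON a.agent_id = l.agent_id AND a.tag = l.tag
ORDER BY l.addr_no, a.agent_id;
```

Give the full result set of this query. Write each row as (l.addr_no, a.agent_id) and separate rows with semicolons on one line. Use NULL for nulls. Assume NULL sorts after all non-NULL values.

(174, 5); (174, 5); (247, 5); (247, 5); (570, 9); (841, 4); (NULL, 4); (NULL, 7); (NULL, 8); (NULL, NULL)

LEFT JOIN keeps every row from `agents`; unmatched rows get NULL for `listings`'s columns.
Matching on a.agent_id = l.agent_id AND a.tag = l.tag. A NULL in a compared column never satisfies the condition.
- a row (agent_id=NULL, tag=SG): no match → kept, l columns NULL.
- a row (agent_id=5, tag=SG): matches 2 l row(s) → 2 output row(s).
- a row (agent_id=7, tag=SG): no match → kept, l columns NULL.
- a row (agent_id=4, tag=UI): no match → kept, l columns NULL.
- a row (agent_id=8, tag=SG): no match → kept, l columns NULL.
- a row (agent_id=4, tag=SG): matches 1 l row(s) → 1 output row(s).
- a row (agent_id=5, tag=SG): matches 2 l row(s) → 2 output row(s).
- a row (agent_id=9, tag=UI): matches 1 l row(s) → 1 output row(s).
After projecting and ordering:
l.addr_no | a.agent_id
174 | 5
174 | 5
247 | 5
247 | 5
570 | 9
841 | 4
NULL | 4
NULL | 7
NULL | 8
NULL | NULL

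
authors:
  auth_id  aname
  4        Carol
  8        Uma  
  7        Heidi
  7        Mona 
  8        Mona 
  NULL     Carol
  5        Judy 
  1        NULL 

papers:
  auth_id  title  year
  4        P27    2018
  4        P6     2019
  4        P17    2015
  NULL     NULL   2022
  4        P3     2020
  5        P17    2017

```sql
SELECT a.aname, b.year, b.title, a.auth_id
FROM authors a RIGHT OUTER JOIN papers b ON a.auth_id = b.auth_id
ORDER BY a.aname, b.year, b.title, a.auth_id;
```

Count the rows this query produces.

6

RIGHT JOIN keeps every row from `papers`; unmatched rows get NULL for `authors`'s columns.
Matching on a.auth_id = b.auth_id. A NULL in a compared column never satisfies the condition.
- auth_id=4: 4 matching b row(s), so 4 row(s) emitted.
- auth_id=8: no matching b row.
- auth_id=7: no matching b row.
- auth_id=7: no matching b row.
- auth_id=8: no matching b row.
- auth_id=NULL: no matching b row.
- auth_id=5: 1 matching b row(s), so 1 row(s) emitted.
- auth_id=1: no matching b row.
- 1 row(s) from b found no a partner → padded with NULL.
Total: 5 matched + 1 padded = 6 rows.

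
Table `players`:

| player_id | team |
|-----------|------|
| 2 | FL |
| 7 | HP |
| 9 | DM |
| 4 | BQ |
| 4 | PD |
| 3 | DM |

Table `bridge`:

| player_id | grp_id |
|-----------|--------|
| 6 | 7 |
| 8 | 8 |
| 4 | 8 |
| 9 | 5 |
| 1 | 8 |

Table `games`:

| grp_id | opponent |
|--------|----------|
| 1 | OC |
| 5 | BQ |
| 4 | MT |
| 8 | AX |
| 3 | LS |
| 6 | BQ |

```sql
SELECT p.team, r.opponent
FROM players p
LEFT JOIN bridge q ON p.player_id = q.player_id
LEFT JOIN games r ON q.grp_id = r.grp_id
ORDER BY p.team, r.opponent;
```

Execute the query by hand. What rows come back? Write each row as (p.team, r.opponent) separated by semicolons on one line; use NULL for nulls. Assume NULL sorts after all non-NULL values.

Evaluate left to right. First `players p LEFT JOIN bridge q` on player_id: 6 row(s).
Then LEFT JOIN `games r` on grp_id: each of those 6 rows is kept; rows whose q.grp_id has no match in r get NULL for r's columns.

(BQ, AX); (DM, BQ); (DM, NULL); (FL, NULL); (HP, NULL); (PD, AX)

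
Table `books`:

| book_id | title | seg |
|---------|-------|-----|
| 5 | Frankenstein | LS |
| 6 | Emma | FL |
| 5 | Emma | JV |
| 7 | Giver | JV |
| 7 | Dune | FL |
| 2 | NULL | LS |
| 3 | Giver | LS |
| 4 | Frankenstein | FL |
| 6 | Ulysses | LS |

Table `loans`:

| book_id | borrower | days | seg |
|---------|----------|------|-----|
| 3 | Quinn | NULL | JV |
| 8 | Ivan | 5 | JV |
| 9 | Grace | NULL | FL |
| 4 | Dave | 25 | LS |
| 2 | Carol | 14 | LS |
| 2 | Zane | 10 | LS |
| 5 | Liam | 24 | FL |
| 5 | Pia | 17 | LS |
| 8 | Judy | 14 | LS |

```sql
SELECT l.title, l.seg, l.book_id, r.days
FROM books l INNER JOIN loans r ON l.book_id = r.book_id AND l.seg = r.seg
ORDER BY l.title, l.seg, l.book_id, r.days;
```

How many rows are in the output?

3

INNER JOIN keeps only pairs where the ON condition holds.
Matching on l.book_id = r.book_id AND l.seg = r.seg.
Matched pairs: 3.
Total: 3 rows.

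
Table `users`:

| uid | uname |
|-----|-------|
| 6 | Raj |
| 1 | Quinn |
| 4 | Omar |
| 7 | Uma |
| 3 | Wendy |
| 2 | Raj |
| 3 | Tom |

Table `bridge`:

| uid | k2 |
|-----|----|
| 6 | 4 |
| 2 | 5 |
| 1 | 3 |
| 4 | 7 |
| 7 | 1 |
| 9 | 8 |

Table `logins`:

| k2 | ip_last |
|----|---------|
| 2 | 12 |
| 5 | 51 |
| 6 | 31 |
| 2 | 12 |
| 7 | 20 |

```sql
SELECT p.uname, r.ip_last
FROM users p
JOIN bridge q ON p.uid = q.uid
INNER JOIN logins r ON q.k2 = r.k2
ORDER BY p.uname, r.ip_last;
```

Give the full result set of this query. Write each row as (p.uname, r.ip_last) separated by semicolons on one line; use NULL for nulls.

Evaluate left to right. First `users p INNER JOIN bridge q` on uid: 5 row(s).
Then INNER JOIN `logins r` on k2: keep only rows whose q.k2 appears in r.

(Omar, 20); (Raj, 51)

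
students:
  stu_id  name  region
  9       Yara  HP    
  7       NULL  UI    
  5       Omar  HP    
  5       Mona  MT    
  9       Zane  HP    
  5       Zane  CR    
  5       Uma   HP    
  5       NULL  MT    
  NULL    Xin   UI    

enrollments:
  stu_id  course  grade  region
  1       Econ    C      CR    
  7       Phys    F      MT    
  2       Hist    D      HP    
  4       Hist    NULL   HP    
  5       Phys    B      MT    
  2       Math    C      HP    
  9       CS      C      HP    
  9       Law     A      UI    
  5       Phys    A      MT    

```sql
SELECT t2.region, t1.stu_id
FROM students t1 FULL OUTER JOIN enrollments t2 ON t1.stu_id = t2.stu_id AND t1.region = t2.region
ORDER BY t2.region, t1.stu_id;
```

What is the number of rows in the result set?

17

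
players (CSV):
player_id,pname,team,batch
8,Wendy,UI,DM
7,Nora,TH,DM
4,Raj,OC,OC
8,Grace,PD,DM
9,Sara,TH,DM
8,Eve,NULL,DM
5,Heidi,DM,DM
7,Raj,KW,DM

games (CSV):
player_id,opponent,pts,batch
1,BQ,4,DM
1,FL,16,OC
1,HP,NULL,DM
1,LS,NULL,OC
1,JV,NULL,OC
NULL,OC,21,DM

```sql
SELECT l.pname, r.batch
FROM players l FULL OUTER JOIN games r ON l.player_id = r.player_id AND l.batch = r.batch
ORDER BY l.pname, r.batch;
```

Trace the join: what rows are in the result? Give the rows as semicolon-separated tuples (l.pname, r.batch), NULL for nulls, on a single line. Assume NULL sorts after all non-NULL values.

FULL OUTER JOIN keeps every row from both sides; unmatched rows get NULL for the other side's columns.
Matching on l.player_id = r.player_id AND l.batch = r.batch. A NULL in a compared column never satisfies the condition.
- l[0] player_id=8, batch=DM → no match; kept with NULLs on the r side.
- l[1] player_id=7, batch=DM → no match; kept with NULLs on the r side.
- l[2] player_id=4, batch=OC → no match; kept with NULLs on the r side.
- l[3] player_id=8, batch=DM → no match; kept with NULLs on the r side.
- l[4] player_id=9, batch=DM → no match; kept with NULLs on the r side.
- l[5] player_id=8, batch=DM → no match; kept with NULLs on the r side.
- l[6] player_id=5, batch=DM → no match; kept with NULLs on the r side.
- l[7] player_id=7, batch=DM → no match; kept with NULLs on the r side.
- 6 r row(s) had no l match → kept, l columns NULL.

(Eve, NULL); (Grace, NULL); (Heidi, NULL); (Nora, NULL); (Raj, NULL); (Raj, NULL); (Sara, NULL); (Wendy, NULL); (NULL, DM); (NULL, DM); (NULL, DM); (NULL, OC); (NULL, OC); (NULL, OC)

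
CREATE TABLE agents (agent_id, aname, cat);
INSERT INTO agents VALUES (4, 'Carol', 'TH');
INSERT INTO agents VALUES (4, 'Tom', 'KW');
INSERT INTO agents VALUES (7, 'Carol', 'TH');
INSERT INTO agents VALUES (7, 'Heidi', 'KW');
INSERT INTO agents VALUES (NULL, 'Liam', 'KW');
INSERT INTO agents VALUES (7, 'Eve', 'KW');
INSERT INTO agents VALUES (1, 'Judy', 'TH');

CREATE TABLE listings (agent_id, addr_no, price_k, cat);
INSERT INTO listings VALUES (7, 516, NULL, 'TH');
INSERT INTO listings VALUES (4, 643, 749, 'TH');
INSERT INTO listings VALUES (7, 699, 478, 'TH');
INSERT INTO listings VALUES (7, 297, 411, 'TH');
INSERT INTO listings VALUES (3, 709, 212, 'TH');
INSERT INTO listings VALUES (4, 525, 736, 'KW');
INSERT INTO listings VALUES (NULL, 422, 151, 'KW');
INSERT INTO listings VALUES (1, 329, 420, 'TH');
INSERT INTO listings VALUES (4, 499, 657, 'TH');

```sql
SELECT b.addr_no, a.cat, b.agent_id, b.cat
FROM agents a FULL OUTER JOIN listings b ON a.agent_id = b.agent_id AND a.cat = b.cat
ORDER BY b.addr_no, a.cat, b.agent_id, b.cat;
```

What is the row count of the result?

FULL OUTER JOIN keeps every row from both sides; unmatched rows get NULL for the other side's columns.
Matching on a.agent_id = b.agent_id AND a.cat = b.cat. A NULL in a compared column never satisfies the condition.
- a[0] agent_id=4, cat=TH → 2 match(es) in b → 2 row(s).
- a[1] agent_id=4, cat=KW → 1 match(es) in b → 1 row(s).
- a[2] agent_id=7, cat=TH → 3 match(es) in b → 3 row(s).
- a[3] agent_id=7, cat=KW → no match; kept with NULLs on the b side.
- a[4] agent_id=NULL, cat=KW → no match; kept with NULLs on the b side.
- a[5] agent_id=7, cat=KW → no match; kept with NULLs on the b side.
- a[6] agent_id=1, cat=TH → 1 match(es) in b → 1 row(s).
- 2 b row(s) had no a match → kept, a columns NULL.
Total: 7 matched + 5 padded = 12 rows.

12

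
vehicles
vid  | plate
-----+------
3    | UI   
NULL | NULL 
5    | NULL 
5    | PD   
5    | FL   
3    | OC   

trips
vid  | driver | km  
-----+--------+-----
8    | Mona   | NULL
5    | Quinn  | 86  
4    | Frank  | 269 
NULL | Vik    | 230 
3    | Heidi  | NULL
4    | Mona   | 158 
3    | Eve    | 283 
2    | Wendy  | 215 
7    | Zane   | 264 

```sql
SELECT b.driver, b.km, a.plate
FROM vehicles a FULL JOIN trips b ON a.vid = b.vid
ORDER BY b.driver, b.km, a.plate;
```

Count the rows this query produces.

14

FULL OUTER JOIN keeps every row from both sides; unmatched rows get NULL for the other side's columns.
Matching on a.vid = b.vid. A NULL in a compared column never satisfies the condition.
Matched pairs: 7; unmatched a rows kept: 1; unmatched b rows kept: 6.
Total: 7 matched + 7 padded = 14 rows.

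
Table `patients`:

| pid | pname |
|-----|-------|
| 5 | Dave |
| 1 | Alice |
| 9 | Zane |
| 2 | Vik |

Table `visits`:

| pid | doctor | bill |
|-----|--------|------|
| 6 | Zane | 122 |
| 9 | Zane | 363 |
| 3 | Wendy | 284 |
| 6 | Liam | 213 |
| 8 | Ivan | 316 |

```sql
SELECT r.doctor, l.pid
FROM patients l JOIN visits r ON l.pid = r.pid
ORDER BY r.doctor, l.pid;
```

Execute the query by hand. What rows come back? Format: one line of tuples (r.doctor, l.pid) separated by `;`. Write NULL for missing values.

(Zane, 9)

INNER JOIN keeps only pairs where the ON condition holds.
Matching on l.pid = r.pid.
Matched pairs: 1.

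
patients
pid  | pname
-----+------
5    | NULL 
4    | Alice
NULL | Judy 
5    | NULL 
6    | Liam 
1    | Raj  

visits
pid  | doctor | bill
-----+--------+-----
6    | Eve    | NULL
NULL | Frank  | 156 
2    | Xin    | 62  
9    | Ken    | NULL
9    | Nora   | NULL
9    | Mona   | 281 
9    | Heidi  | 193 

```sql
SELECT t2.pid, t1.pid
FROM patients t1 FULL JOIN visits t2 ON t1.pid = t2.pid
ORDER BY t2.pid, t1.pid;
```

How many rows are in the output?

FULL OUTER JOIN keeps every row from both sides; unmatched rows get NULL for the other side's columns.
Matching on t1.pid = t2.pid. A NULL in a compared column never satisfies the condition.
- t1 row (pid=5): no match → kept, t2 columns NULL.
- t1 row (pid=4): no match → kept, t2 columns NULL.
- t1 row (pid=NULL): no match → kept, t2 columns NULL.
- t1 row (pid=5): no match → kept, t2 columns NULL.
- t1 row (pid=6): matches 1 t2 row(s) → 1 output row(s).
- t1 row (pid=1): no match → kept, t2 columns NULL.
- plus 6 unmatched t2 row(s), each kept with NULL t1 columns.
Total: 1 matched + 11 padded = 12 rows.

12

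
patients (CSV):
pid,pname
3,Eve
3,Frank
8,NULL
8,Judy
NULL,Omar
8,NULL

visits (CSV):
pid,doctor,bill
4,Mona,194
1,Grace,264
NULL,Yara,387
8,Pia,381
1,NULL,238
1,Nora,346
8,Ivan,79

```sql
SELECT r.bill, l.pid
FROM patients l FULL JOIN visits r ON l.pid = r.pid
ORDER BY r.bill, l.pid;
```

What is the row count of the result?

14

FULL OUTER JOIN keeps every row from both sides; unmatched rows get NULL for the other side's columns.
Matching on l.pid = r.pid. A NULL in a compared column never satisfies the condition.
Matched pairs: 6; unmatched l rows kept: 3; unmatched r rows kept: 5.
Total: 6 matched + 8 padded = 14 rows.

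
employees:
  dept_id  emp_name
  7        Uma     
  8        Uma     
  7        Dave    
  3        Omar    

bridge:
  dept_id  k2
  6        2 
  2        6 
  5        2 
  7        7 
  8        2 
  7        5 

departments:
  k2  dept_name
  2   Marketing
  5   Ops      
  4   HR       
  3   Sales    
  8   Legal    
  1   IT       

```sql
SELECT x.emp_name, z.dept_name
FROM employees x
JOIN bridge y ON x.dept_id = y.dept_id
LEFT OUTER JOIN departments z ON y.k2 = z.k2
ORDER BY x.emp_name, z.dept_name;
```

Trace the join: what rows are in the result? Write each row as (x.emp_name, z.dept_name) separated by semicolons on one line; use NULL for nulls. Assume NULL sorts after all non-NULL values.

(Dave, Ops); (Dave, NULL); (Uma, Marketing); (Uma, Ops); (Uma, NULL)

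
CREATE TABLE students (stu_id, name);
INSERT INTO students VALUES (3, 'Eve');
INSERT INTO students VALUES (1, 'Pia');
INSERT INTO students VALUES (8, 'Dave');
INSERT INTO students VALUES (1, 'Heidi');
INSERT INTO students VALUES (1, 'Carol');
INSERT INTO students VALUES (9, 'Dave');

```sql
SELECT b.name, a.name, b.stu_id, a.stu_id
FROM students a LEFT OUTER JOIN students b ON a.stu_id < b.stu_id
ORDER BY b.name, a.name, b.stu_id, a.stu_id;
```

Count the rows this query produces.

13

LEFT JOIN keeps every row from `students a`; unmatched rows get NULL for `students b`'s columns.
Matching on a.stu_id < b.stu_id.
- a (stu_id=3) pairs with 2 row(s) of b.
- a (stu_id=1) pairs with 3 row(s) of b.
- a (stu_id=8) pairs with 1 row(s) of b.
- a (stu_id=1) pairs with 3 row(s) of b.
- a (stu_id=1) pairs with 3 row(s) of b.
- a (stu_id=9) has no partner → padded with NULL.
Total: 12 matched + 1 padded = 13 rows.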